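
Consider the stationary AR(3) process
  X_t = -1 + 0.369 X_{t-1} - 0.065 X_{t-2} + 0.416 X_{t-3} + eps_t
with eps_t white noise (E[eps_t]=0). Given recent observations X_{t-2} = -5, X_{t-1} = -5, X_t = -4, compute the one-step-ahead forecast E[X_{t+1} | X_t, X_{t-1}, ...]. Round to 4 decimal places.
E[X_{t+1} \mid \mathcal F_t] = -4.2310

For an AR(p) model X_t = c + sum_i phi_i X_{t-i} + eps_t, the
one-step-ahead conditional mean is
  E[X_{t+1} | X_t, ...] = c + sum_i phi_i X_{t+1-i}.
Substitute known values:
  E[X_{t+1} | ...] = -1 + (0.369) * (-4) + (-0.065) * (-5) + (0.416) * (-5)
                   = -4.2310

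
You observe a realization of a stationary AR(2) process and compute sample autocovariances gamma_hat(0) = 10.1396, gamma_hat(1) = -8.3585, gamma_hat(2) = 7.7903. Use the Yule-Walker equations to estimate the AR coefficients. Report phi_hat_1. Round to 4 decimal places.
\hat\phi_{1} = -0.5960

The Yule-Walker equations for an AR(p) process read, in matrix form,
  Gamma_p phi = r_p,   with   (Gamma_p)_{ij} = gamma(|i - j|),
                       (r_p)_i = gamma(i),   i,j = 1..p.
Substitute the sample gammas (Toeplitz matrix and right-hand side of size 2):
  Gamma_p = [[10.1396, -8.3585], [-8.3585, 10.1396]]
  r_p     = [-8.3585, 7.7903]
Written out:
  10.1396 phi_1 - 8.3585 phi_2 = -8.3585
  -8.3585 phi_1 + 10.1396 phi_2 = 7.7903
Solve by Cramer's rule:
  det = gamma(0)^2 - gamma(1)^2 = (10.1396)^2 - (-8.3585)^2 = 102.81148816 - 69.86452225 = 32.94696591
  phi_hat_1 = [gamma(1) gamma(0) - gamma(1) gamma(2)] / det = [(-8.3585)(10.1396) - (-8.3585)(7.7903)] / 32.94696591 = -19.63662405 / 32.94696591 = -0.596
  phi_hat_2 = [gamma(0) gamma(2) - gamma(1)^2] / det = [(10.1396)(7.7903) - (-8.3585)^2] / 32.94696591 = 9.12600363 / 32.94696591 = 0.277
So phi_hat = [-0.5960, 0.2770].
Therefore phi_hat_1 = -0.5960.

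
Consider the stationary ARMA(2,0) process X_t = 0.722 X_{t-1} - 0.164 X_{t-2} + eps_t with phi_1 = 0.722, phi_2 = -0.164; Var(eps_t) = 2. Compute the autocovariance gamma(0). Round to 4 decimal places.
\gamma(0) = 3.3405

Multiply the model equation by X_{t-k} and take expectations. With theta_0 = psi_0 = 1 and psi_j the MA(infinity) weights, this gives
  gamma(k) - sum_i phi_i gamma(k-i) = c_k,
  c_k = sigma^2 * sum_{j=k..q} theta_j psi_{j-k}   (c_k = 0 for k > q),
using gamma(-m) = gamma(m).
Pure AR (q = 0): c_0 = sigma^2 = 2, c_k = 0 for k >= 1.
Equations for k = 0, 1, 2 (AR order 2, c_2 = 0):
  (E0) gamma(0) = phi_1 gamma(1) + phi_2 gamma(2) + c_0
  (E1) gamma(1) = phi_1 gamma(0) + phi_2 gamma(1) + c_1
  (E2) gamma(2) = phi_1 gamma(1) + phi_2 gamma(0)
From (E1): gamma(1) = A gamma(0) + B with
  A = phi_1 / (1 - phi_2) = 0.722 / 1.164 = 0.620275,   B = c_1 / (1 - phi_2) = 0 / 1.164 = 0.
Insert (E2) into (E0): gamma(0) (1 - phi_2^2) = phi_1 (1 + phi_2) gamma(1) + c_0.
  phi_1 (1 + phi_2) = (0.722)(0.836) = 0.603592,   1 - phi_2^2 = 0.973104.
Replace gamma(1) by A gamma(0) + B and collect gamma(0):
  gamma(0) [0.973104 - (0.603592)(0.620275)] = c_0 = 2
  gamma(0) * 0.598711 = 2
  gamma(0) = 2 / 0.598711 = 3.34051.
Therefore gamma(0) = 3.3405 (to 4 decimal places).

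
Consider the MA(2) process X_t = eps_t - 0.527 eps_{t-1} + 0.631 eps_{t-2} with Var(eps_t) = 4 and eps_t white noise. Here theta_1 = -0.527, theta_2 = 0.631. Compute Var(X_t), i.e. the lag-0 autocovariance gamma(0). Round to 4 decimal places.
\gamma(0) = 6.7036

For an MA(q) process X_t = eps_t + sum_i theta_i eps_{t-i} with
Var(eps_t) = sigma^2, the variance is
  gamma(0) = sigma^2 * (1 + sum_i theta_i^2).
  sum_i theta_i^2 = (-0.527)^2 + (0.631)^2 = 0.277729 + 0.398161 = 0.67589.
  gamma(0) = 4 * (1 + 0.67589) = 4 * 1.67589 = 6.70356, which rounds to 6.7036.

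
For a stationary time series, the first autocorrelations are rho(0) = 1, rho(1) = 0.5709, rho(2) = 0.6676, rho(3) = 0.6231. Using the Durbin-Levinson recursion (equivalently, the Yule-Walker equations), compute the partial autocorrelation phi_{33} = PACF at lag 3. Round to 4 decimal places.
\phi_{33} = 0.2910

The PACF at lag k is phi_{kk}, the last component of the solution
to the Yule-Walker system G_k phi = r_k where
  (G_k)_{ij} = rho(|i - j|), (r_k)_i = rho(i), i,j = 1..k.
Equivalently, Durbin-Levinson gives phi_{kk} iteratively:
  phi_{11} = rho(1)
  phi_{kk} = [rho(k) - sum_{j=1..k-1} phi_{k-1,j} rho(k-j)]
            / [1 - sum_{j=1..k-1} phi_{k-1,j} rho(j)],
  phi_{k,j} = phi_{k-1,j} - phi_{kk} phi_{k-1,k-j},  j = 1..k-1.
Step k = 1:
  phi_11 = rho(1) = 0.5709.
Step k = 2:
  phi_22 = [rho(2) - phi_11 rho(1)] / [1 - phi_11 rho(1)] = [0.6676 - (0.5709)(0.5709)] / [1 - (0.5709)(0.5709)]
         = 0.34167319 / 0.67407319 = 0.506878.
  Update: phi_21 = phi_11 - phi_22 phi_11 = 0.5709 - (0.506878)(0.5709) = 0.281523.
Step k = 3:
  phi_33 = [rho(3) - phi_21 rho(2) - phi_22 rho(1)] / [1 - phi_21 rho(1) - phi_22 rho(2)]
    numerator   = 0.6231 - (0.281523)(0.6676) - (0.506878)(0.5709) = 0.14577827
    denominator = 1 - (0.281523)(0.5709) - (0.506878)(0.6676) = 0.5008864
  phi_33 = 0.14577827 / 0.5008864 = 0.291.
Therefore phi_{33} = 0.2910.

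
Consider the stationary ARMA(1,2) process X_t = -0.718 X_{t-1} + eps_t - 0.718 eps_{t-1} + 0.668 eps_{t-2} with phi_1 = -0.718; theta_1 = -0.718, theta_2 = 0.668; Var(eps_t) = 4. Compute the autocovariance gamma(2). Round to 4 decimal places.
\gamma(2) = 26.0905

Multiply the model equation by X_{t-k} and take expectations. With theta_0 = psi_0 = 1 and psi_j the MA(infinity) weights, this gives
  gamma(k) - sum_i phi_i gamma(k-i) = c_k,
  c_k = sigma^2 * sum_{j=k..q} theta_j psi_{j-k}   (c_k = 0 for k > q),
using gamma(-m) = gamma(m).
psi-weights needed (psi_j = theta_j + sum_i phi_i psi_{j-i}):
  psi_1 = theta_1 + phi_1 = -0.718 + (-0.718) = -1.436
  psi_2 = theta_2 + phi_1 psi_1 = 0.668 + (-0.718)(-1.436) = 1.699048
Right-hand sides:
  c_0 = sigma^2 (1 + theta_1 psi_1 + theta_2 psi_2) = 4 * (1 + (-0.718)(-1.436) + (0.668)(1.699048)) = 4 * 3.166012 = 12.664048
  c_1 = sigma^2 (theta_1 + theta_2 psi_1) = 4 * (-0.718 + (0.668)(-1.436)) = -6.708992
  c_2 = sigma^2 theta_2 = 4 * (0.668) = 2.672
Equations for k = 0 and k = 1 (AR order 1):
  gamma(0) = phi_1 gamma(1) + c_0
  gamma(1) = phi_1 gamma(0) + c_1
Substituting the second into the first: gamma(0) (1 - phi_1^2) = c_0 + phi_1 c_1, so
  gamma(0) = (c_0 + phi_1 c_1) / (1 - phi_1^2) = (12.664048 + (-0.718)(-6.708992)) / (1 - (-0.718)^2) = 17.481105 / 0.484476 = 36.082498.
  gamma(1) = phi_1 gamma(0) + c_1 = (-0.718)(36.082498) + (-6.708992) = -32.616226.
For k = 2: gamma(2) = phi_1 gamma(1) + c_2
  = (-0.718)(-32.616226) + (2.672) = 26.09045.
Therefore gamma(2) = 26.0905 (to 4 decimal places).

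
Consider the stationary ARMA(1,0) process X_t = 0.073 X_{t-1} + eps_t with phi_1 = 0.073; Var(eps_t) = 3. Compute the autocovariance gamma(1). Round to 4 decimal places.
\gamma(1) = 0.2202

Multiply the model equation by X_{t-k} and take expectations. With theta_0 = psi_0 = 1 and psi_j the MA(infinity) weights, this gives
  gamma(k) - sum_i phi_i gamma(k-i) = c_k,
  c_k = sigma^2 * sum_{j=k..q} theta_j psi_{j-k}   (c_k = 0 for k > q),
using gamma(-m) = gamma(m).
Pure AR (q = 0): c_0 = sigma^2 = 3, c_k = 0 for k >= 1.
Equations for k = 0 and k = 1 (AR order 1):
  gamma(0) = phi_1 gamma(1) + c_0
  gamma(1) = phi_1 gamma(0) + c_1
Substituting the second into the first: gamma(0) (1 - phi_1^2) = c_0 + phi_1 c_1, so
  gamma(0) = c_0 / (1 - phi_1^2) = 3 / (1 - (0.073)^2) = 3 / 0.994671 = 3.016073.
  gamma(1) = phi_1 gamma(0) = (0.073)(3.016073) = 0.220173.
Therefore gamma(1) = 0.2202 (to 4 decimal places).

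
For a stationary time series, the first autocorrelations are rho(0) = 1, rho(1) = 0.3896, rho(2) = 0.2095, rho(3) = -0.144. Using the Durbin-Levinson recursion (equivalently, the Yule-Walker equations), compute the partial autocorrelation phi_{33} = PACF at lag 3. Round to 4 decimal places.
\phi_{33} = -0.2921

The PACF at lag k is phi_{kk}, the last component of the solution
to the Yule-Walker system G_k phi = r_k where
  (G_k)_{ij} = rho(|i - j|), (r_k)_i = rho(i), i,j = 1..k.
Equivalently, Durbin-Levinson gives phi_{kk} iteratively:
  phi_{11} = rho(1)
  phi_{kk} = [rho(k) - sum_{j=1..k-1} phi_{k-1,j} rho(k-j)]
            / [1 - sum_{j=1..k-1} phi_{k-1,j} rho(j)],
  phi_{k,j} = phi_{k-1,j} - phi_{kk} phi_{k-1,k-j},  j = 1..k-1.
Step k = 1:
  phi_11 = rho(1) = 0.3896.
Step k = 2:
  phi_22 = [rho(2) - phi_11 rho(1)] / [1 - phi_11 rho(1)] = [0.2095 - (0.3896)(0.3896)] / [1 - (0.3896)(0.3896)]
         = 0.05771184 / 0.84821184 = 0.068039.
  Update: phi_21 = phi_11 - phi_22 phi_11 = 0.3896 - (0.068039)(0.3896) = 0.363092.
Step k = 3:
  phi_33 = [rho(3) - phi_21 rho(2) - phi_22 rho(1)] / [1 - phi_21 rho(1) - phi_22 rho(2)]
    numerator   = -0.144 - (0.363092)(0.2095) - (0.068039)(0.3896) = -0.2465759
    denominator = 1 - (0.363092)(0.3896) - (0.068039)(0.2095) = 0.84428516
  phi_33 = -0.2465759 / 0.84428516 = -0.2921.
Therefore phi_{33} = -0.2921.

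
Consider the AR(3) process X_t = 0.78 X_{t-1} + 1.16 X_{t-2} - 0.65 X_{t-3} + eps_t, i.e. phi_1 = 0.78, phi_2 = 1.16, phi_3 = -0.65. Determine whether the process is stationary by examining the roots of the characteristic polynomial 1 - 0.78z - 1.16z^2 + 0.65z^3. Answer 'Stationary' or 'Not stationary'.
\text{Not stationary}

The AR(p) characteristic polynomial is P(z) = 1 - 0.78z - 1.16z^2 + 0.65z^3.
Stationarity requires all roots to lie outside the unit circle, i.e. |z| > 1 for every root.
Degree 3: look for a simple real root z0 first, then factor out (1 - z/z0) and solve the remaining quadratic.
Testing z0 = 2: P(2) = 1 + (-0.78)(2) + (-1.16)(2)^2 + (0.65)(2)^3
  = 1 + (-1.56) + (-4.64) + (5.2) = 0.  So z_0 = 2 is a root, |z_0| = 2.
Divide out the factor (1 - 0.5 z) = (1 - z/z0) (since 1/z0 = 0.5):
  P(z) = (1 - 0.5 z)(1 + (-0.28) z + (-1.3) z^2)
  [check: z-coef -0.28 - (0.5) = -0.78; z^2-coef -1.3 - (0.5)(-0.28) = -1.16; z^3-coef -(0.5)(-1.3) = 0.65.]
Remaining roots from the quadratic factor 1 + (-0.28) z + (-1.3) z^2:
  Set 1 + (-0.28) z + (-1.3) z^2 = 0, i.e. a z^2 + b z + c = 0 with a = -1.3, b = -0.28, c = 1.
  Discriminant D = b^2 - 4ac = (-0.28)^2 - 4*(-1.3)*1 = 0.0784 - (-5.2) = 5.2784.
  D >= 0, so the roots are real: z = (-b +/- sqrt(D)) / (2a) = (0.28 +/- 2.297477) / (-2.6).
    z_1 = (0.28 + 2.297477) / (-2.6) = -0.9913,   |z_1| = 0.9913.
    z_2 = (0.28 - 2.297477) / (-2.6) = 0.776,   |z_2| = 0.776.
Moduli of all roots: 2.0000, 0.9913, 0.7760.
All moduli strictly greater than 1? No.
Verdict: Not stationary.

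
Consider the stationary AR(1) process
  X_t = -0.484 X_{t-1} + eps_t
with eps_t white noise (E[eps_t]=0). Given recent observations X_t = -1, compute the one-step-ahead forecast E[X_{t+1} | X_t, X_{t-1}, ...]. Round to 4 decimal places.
E[X_{t+1} \mid \mathcal F_t] = 0.4840

For an AR(p) model X_t = c + sum_i phi_i X_{t-i} + eps_t, the
one-step-ahead conditional mean is
  E[X_{t+1} | X_t, ...] = c + sum_i phi_i X_{t+1-i}.
Substitute known values:
  E[X_{t+1} | ...] = (-0.484) * (-1)
                   = 0.4840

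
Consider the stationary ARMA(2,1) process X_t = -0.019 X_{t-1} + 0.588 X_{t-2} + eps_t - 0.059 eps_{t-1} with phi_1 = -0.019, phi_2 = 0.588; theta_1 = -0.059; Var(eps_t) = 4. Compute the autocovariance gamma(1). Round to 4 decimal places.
\gamma(1) = -0.8579

Multiply the model equation by X_{t-k} and take expectations. With theta_0 = psi_0 = 1 and psi_j the MA(infinity) weights, this gives
  gamma(k) - sum_i phi_i gamma(k-i) = c_k,
  c_k = sigma^2 * sum_{j=k..q} theta_j psi_{j-k}   (c_k = 0 for k > q),
using gamma(-m) = gamma(m).
psi-weights needed (psi_j = theta_j + sum_i phi_i psi_{j-i}):
  psi_1 = theta_1 + phi_1 = -0.059 + (-0.019) = -0.078
Right-hand sides:
  c_0 = sigma^2 (1 + theta_1 psi_1) = 4 * (1 + (-0.059)(-0.078)) = 4 * 1.004602 = 4.018408
  c_1 = sigma^2 theta_1 = 4 * (-0.059) = -0.236
  c_2 = 0
Equations for k = 0, 1, 2 (AR order 2, c_2 = 0):
  (E0) gamma(0) = phi_1 gamma(1) + phi_2 gamma(2) + c_0
  (E1) gamma(1) = phi_1 gamma(0) + phi_2 gamma(1) + c_1
  (E2) gamma(2) = phi_1 gamma(1) + phi_2 gamma(0)
From (E1): gamma(1) = A gamma(0) + B with
  A = phi_1 / (1 - phi_2) = -0.019 / 0.412 = -0.046117,   B = c_1 / (1 - phi_2) = -0.236 / 0.412 = -0.572816.
Insert (E2) into (E0): gamma(0) (1 - phi_2^2) = phi_1 (1 + phi_2) gamma(1) + c_0.
  phi_1 (1 + phi_2) = (-0.019)(1.588) = -0.030172,   1 - phi_2^2 = 0.654256.
Replace gamma(1) by A gamma(0) + B and collect gamma(0):
  gamma(0) [0.654256 - (-0.030172)(-0.046117)] = (-0.030172)(-0.572816) + 4.018408
  gamma(0) * 0.652865 = 4.035691
  gamma(0) = 4.035691 / 0.652865 = 6.181513.
  gamma(1) = A gamma(0) + B = (-0.046117)(6.181513) + (-0.572816) = -0.857885.
Therefore gamma(1) = -0.8579 (to 4 decimal places).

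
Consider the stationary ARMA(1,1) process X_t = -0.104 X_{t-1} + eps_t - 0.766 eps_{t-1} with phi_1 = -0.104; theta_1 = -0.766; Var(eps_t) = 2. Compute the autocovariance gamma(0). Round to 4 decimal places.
\gamma(0) = 3.5304

Multiply the model equation by X_{t-k} and take expectations. With theta_0 = psi_0 = 1 and psi_j the MA(infinity) weights, this gives
  gamma(k) - sum_i phi_i gamma(k-i) = c_k,
  c_k = sigma^2 * sum_{j=k..q} theta_j psi_{j-k}   (c_k = 0 for k > q),
using gamma(-m) = gamma(m).
psi-weights needed (psi_j = theta_j + sum_i phi_i psi_{j-i}):
  psi_1 = theta_1 + phi_1 = -0.766 + (-0.104) = -0.87
Right-hand sides:
  c_0 = sigma^2 (1 + theta_1 psi_1) = 2 * (1 + (-0.766)(-0.87)) = 2 * 1.66642 = 3.33284
  c_1 = sigma^2 theta_1 = 2 * (-0.766) = -1.532
  c_2 = 0
Equations for k = 0 and k = 1 (AR order 1):
  gamma(0) = phi_1 gamma(1) + c_0
  gamma(1) = phi_1 gamma(0) + c_1
Substituting the second into the first: gamma(0) (1 - phi_1^2) = c_0 + phi_1 c_1, so
  gamma(0) = (c_0 + phi_1 c_1) / (1 - phi_1^2) = (3.33284 + (-0.104)(-1.532)) / (1 - (-0.104)^2) = 3.492168 / 0.989184 = 3.530352.
Therefore gamma(0) = 3.5304 (to 4 decimal places).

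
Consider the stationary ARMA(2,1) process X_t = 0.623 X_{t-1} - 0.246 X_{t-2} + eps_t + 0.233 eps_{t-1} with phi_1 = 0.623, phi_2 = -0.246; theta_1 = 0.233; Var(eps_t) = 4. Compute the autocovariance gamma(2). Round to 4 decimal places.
\gamma(2) = 0.9447

Multiply the model equation by X_{t-k} and take expectations. With theta_0 = psi_0 = 1 and psi_j the MA(infinity) weights, this gives
  gamma(k) - sum_i phi_i gamma(k-i) = c_k,
  c_k = sigma^2 * sum_{j=k..q} theta_j psi_{j-k}   (c_k = 0 for k > q),
using gamma(-m) = gamma(m).
psi-weights needed (psi_j = theta_j + sum_i phi_i psi_{j-i}):
  psi_1 = theta_1 + phi_1 = 0.233 + (0.623) = 0.856
Right-hand sides:
  c_0 = sigma^2 (1 + theta_1 psi_1) = 4 * (1 + (0.233)(0.856)) = 4 * 1.199448 = 4.797792
  c_1 = sigma^2 theta_1 = 4 * (0.233) = 0.932
  c_2 = 0
Equations for k = 0, 1, 2 (AR order 2, c_2 = 0):
  (E0) gamma(0) = phi_1 gamma(1) + phi_2 gamma(2) + c_0
  (E1) gamma(1) = phi_1 gamma(0) + phi_2 gamma(1) + c_1
  (E2) gamma(2) = phi_1 gamma(1) + phi_2 gamma(0)
From (E1): gamma(1) = A gamma(0) + B with
  A = phi_1 / (1 - phi_2) = 0.623 / 1.246 = 0.5,   B = c_1 / (1 - phi_2) = 0.932 / 1.246 = 0.747994.
Insert (E2) into (E0): gamma(0) (1 - phi_2^2) = phi_1 (1 + phi_2) gamma(1) + c_0.
  phi_1 (1 + phi_2) = (0.623)(0.754) = 0.469742,   1 - phi_2^2 = 0.939484.
Replace gamma(1) by A gamma(0) + B and collect gamma(0):
  gamma(0) [0.939484 - (0.469742)(0.5)] = (0.469742)(0.747994) + 4.797792
  gamma(0) * 0.704613 = 5.149156
  gamma(0) = 5.149156 / 0.704613 = 7.307779.
  gamma(1) = A gamma(0) + B = (0.5)(7.307779) + (0.747994) = 4.401883.
  gamma(2) = phi_1 gamma(1) + phi_2 gamma(0) = (0.623)(4.401883) + (-0.246)(7.307779) = 0.94466.
Therefore gamma(2) = 0.9447 (to 4 decimal places).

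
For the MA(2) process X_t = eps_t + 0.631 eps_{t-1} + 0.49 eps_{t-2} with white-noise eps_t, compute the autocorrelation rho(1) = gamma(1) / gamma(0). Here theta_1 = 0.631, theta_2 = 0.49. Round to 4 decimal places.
\rho(1) = 0.5739

For an MA(q) process with theta_0 = 1, the autocovariance is
  gamma(k) = sigma^2 * sum_{i=0..q-k} theta_i * theta_{i+k},
and rho(k) = gamma(k) / gamma(0). Sigma^2 cancels.
  numerator   = (1)*(0.631) + (0.631)*(0.49) = 0.94019.
  denominator = (1)^2 + (0.631)^2 + (0.49)^2 = 1.638261.
  rho(1) = 0.94019 / 1.638261 = 0.5739.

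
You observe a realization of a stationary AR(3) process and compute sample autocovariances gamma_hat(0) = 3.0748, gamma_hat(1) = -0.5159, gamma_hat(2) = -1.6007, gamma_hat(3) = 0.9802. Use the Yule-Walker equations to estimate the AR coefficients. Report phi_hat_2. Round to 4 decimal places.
\hat\phi_{2} = -0.5300

The Yule-Walker equations for an AR(p) process read, in matrix form,
  Gamma_p phi = r_p,   with   (Gamma_p)_{ij} = gamma(|i - j|),
                       (r_p)_i = gamma(i),   i,j = 1..p.
Substitute the sample gammas (Toeplitz matrix and right-hand side of size 3):
  Gamma_p = [[3.0748, -0.5159, -1.6007], [-0.5159, 3.0748, -0.5159], [-1.6007, -0.5159, 3.0748]]
  r_p     = [-0.5159, -1.6007, 0.9802]
Written out (R1..R3):
  (R1) 3.0748 phi_1 - 0.5159 phi_2 - 1.6007 phi_3 = -0.5159
  (R2) -0.5159 phi_1 + 3.0748 phi_2 - 0.5159 phi_3 = -1.6007
  (R3) -1.6007 phi_1 - 0.5159 phi_2 + 3.0748 phi_3 = 0.9802
Gaussian elimination:
  R2 <- R2 - (-0.5159/3.0748) R1 = R2 - (-0.167783) R1:  2.988241 phi_2 - 0.784471 phi_3 = -1.687259
  R3 <- R3 - (-1.6007/3.0748) R1 = R3 - (-0.520587) R1:  -0.784471 phi_2 + 2.241497 phi_3 = 0.711629
  R3 <- R3 - (-0.784471/2.988241) R2 = R3 - (-0.262519) R2:  2.035558 phi_3 = 0.268691
Back-substitution:
  phi_hat_3 = 0.268691 / 2.035558 = 0.131999
  phi_hat_2 = (-1.687259 - (-0.784471)(0.131999)) / 2.988241 = -0.529981
  phi_hat_1 = (-0.5159 - (-0.5159)(-0.529981) - (-1.6007)(0.131999)) / 3.0748 = -0.187988
So phi_hat = [-0.1880, -0.5300, 0.1320].
Therefore phi_hat_2 = -0.5300.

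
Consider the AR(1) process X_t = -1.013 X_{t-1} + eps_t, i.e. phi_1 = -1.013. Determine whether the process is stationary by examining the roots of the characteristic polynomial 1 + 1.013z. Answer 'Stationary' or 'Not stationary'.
\text{Not stationary}

The AR(p) characteristic polynomial is P(z) = 1 + 1.013z.
Stationarity requires all roots to lie outside the unit circle, i.e. |z| > 1 for every root.
This is linear in z: 1 + (1.013) z = 0  =>  z = -1/(1.013) = -0.987167,  |z| = 0.987167.
Moduli of all roots: 0.9872.
All moduli strictly greater than 1? No.
Verdict: Not stationary.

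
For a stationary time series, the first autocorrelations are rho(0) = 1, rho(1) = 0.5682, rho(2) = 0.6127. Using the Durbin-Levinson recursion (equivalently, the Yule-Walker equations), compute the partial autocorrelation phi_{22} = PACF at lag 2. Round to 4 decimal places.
\phi_{22} = 0.4280

The PACF at lag k is phi_{kk}, the last component of the solution
to the Yule-Walker system G_k phi = r_k where
  (G_k)_{ij} = rho(|i - j|), (r_k)_i = rho(i), i,j = 1..k.
Equivalently, Durbin-Levinson gives phi_{kk} iteratively:
  phi_{11} = rho(1)
  phi_{kk} = [rho(k) - sum_{j=1..k-1} phi_{k-1,j} rho(k-j)]
            / [1 - sum_{j=1..k-1} phi_{k-1,j} rho(j)],
  phi_{k,j} = phi_{k-1,j} - phi_{kk} phi_{k-1,k-j},  j = 1..k-1.
Step k = 1:
  phi_11 = rho(1) = 0.5682.
Step k = 2:
  phi_22 = [rho(2) - phi_11 rho(1)] / [1 - phi_11 rho(1)] = [0.6127 - (0.5682)(0.5682)] / [1 - (0.5682)(0.5682)]
         = 0.28984876 / 0.67714876 = 0.428.
Therefore phi_{22} = 0.4280.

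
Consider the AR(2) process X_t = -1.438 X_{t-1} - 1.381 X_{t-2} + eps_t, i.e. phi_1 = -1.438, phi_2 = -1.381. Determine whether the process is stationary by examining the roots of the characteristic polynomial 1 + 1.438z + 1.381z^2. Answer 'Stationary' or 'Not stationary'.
\text{Not stationary}

The AR(p) characteristic polynomial is P(z) = 1 + 1.438z + 1.381z^2.
Stationarity requires all roots to lie outside the unit circle, i.e. |z| > 1 for every root.
Set 1 + (1.438) z + (1.381) z^2 = 0, i.e. a z^2 + b z + c = 0 with a = 1.381, b = 1.438, c = 1.
Discriminant D = b^2 - 4ac = (1.438)^2 - 4*(1.381)*1 = 2.067844 - (5.524) = -3.456156.
D < 0, so the roots are the complex-conjugate pair z = (-b +/- i sqrt(-D)) / (2a) = -0.5206 +/- 0.6731i.
For a conjugate pair |z|^2 = z * conj(z) = (product of roots) = c/a = 1/(1.381) = 0.724113, so |z| = sqrt(0.724113) = 0.8509 for both roots.
Moduli of all roots: 0.8509, 0.8509.
All moduli strictly greater than 1? No.
Verdict: Not stationary.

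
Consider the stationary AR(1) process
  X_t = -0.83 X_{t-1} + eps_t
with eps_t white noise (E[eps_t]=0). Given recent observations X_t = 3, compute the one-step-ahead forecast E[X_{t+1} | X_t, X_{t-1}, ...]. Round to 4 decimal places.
E[X_{t+1} \mid \mathcal F_t] = -2.4900

For an AR(p) model X_t = c + sum_i phi_i X_{t-i} + eps_t, the
one-step-ahead conditional mean is
  E[X_{t+1} | X_t, ...] = c + sum_i phi_i X_{t+1-i}.
Substitute known values:
  E[X_{t+1} | ...] = (-0.83) * (3)
                   = -2.4900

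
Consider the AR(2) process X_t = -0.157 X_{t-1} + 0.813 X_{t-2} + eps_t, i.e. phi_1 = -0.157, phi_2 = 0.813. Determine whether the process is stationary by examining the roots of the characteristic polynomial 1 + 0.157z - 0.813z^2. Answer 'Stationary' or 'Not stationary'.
\text{Stationary}

The AR(p) characteristic polynomial is P(z) = 1 + 0.157z - 0.813z^2.
Stationarity requires all roots to lie outside the unit circle, i.e. |z| > 1 for every root.
Set 1 + (0.157) z + (-0.813) z^2 = 0, i.e. a z^2 + b z + c = 0 with a = -0.813, b = 0.157, c = 1.
Discriminant D = b^2 - 4ac = (0.157)^2 - 4*(-0.813)*1 = 0.024649 - (-3.252) = 3.276649.
D >= 0, so the roots are real: z = (-b +/- sqrt(D)) / (2a) = (-0.157 +/- 1.810152) / (-1.626).
  z_1 = (-0.157 + 1.810152) / (-1.626) = -1.0167,   |z_1| = 1.0167.
  z_2 = (-0.157 - 1.810152) / (-1.626) = 1.2098,   |z_2| = 1.2098.
Moduli of all roots: 1.0167, 1.2098.
All moduli strictly greater than 1? Yes.
Verdict: Stationary.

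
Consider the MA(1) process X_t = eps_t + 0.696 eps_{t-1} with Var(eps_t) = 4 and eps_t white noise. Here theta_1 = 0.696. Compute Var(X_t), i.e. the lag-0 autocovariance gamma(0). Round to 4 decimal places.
\gamma(0) = 5.9377

For an MA(q) process X_t = eps_t + sum_i theta_i eps_{t-i} with
Var(eps_t) = sigma^2, the variance is
  gamma(0) = sigma^2 * (1 + sum_i theta_i^2).
  sum_i theta_i^2 = (0.696)^2 = 0.484416.
  gamma(0) = 4 * (1 + 0.484416) = 4 * 1.484416 = 5.937664, which rounds to 5.9377.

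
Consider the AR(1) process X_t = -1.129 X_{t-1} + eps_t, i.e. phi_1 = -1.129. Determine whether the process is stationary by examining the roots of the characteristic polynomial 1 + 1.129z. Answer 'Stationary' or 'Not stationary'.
\text{Not stationary}

The AR(p) characteristic polynomial is P(z) = 1 + 1.129z.
Stationarity requires all roots to lie outside the unit circle, i.e. |z| > 1 for every root.
This is linear in z: 1 + (1.129) z = 0  =>  z = -1/(1.129) = -0.88574,  |z| = 0.88574.
Moduli of all roots: 0.8857.
All moduli strictly greater than 1? No.
Verdict: Not stationary.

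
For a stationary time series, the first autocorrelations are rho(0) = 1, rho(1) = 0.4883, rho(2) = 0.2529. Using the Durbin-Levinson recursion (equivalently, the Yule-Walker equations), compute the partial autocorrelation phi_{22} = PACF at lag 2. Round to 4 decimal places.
\phi_{22} = 0.0190

The PACF at lag k is phi_{kk}, the last component of the solution
to the Yule-Walker system G_k phi = r_k where
  (G_k)_{ij} = rho(|i - j|), (r_k)_i = rho(i), i,j = 1..k.
Equivalently, Durbin-Levinson gives phi_{kk} iteratively:
  phi_{11} = rho(1)
  phi_{kk} = [rho(k) - sum_{j=1..k-1} phi_{k-1,j} rho(k-j)]
            / [1 - sum_{j=1..k-1} phi_{k-1,j} rho(j)],
  phi_{k,j} = phi_{k-1,j} - phi_{kk} phi_{k-1,k-j},  j = 1..k-1.
Step k = 1:
  phi_11 = rho(1) = 0.4883.
Step k = 2:
  phi_22 = [rho(2) - phi_11 rho(1)] / [1 - phi_11 rho(1)] = [0.2529 - (0.4883)(0.4883)] / [1 - (0.4883)(0.4883)]
         = 0.01446311 / 0.76156311 = 0.019.
Therefore phi_{22} = 0.0190.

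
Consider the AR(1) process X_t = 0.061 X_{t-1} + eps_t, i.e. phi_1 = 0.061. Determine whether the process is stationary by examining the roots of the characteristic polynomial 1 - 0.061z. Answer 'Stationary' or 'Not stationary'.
\text{Stationary}

The AR(p) characteristic polynomial is P(z) = 1 - 0.061z.
Stationarity requires all roots to lie outside the unit circle, i.e. |z| > 1 for every root.
This is linear in z: 1 + (-0.061) z = 0  =>  z = -1/(-0.061) = 16.393443,  |z| = 16.393443.
Moduli of all roots: 16.3934.
All moduli strictly greater than 1? Yes.
Verdict: Stationary.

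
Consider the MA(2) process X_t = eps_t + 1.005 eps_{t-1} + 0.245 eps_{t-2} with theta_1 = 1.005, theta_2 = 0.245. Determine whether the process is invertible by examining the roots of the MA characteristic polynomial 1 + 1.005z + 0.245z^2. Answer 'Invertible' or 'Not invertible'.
\text{Invertible}

The MA(q) characteristic polynomial is P(z) = 1 + 1.005z + 0.245z^2.
Invertibility requires all roots to lie outside the unit circle, i.e. |z| > 1 for every root.
Set 1 + (1.005) z + (0.245) z^2 = 0, i.e. a z^2 + b z + c = 0 with a = 0.245, b = 1.005, c = 1.
Discriminant D = b^2 - 4ac = (1.005)^2 - 4*(0.245)*1 = 1.010025 - (0.98) = 0.030025.
D >= 0, so the roots are real: z = (-b +/- sqrt(D)) / (2a) = (-1.005 +/- 0.173277) / (0.49).
  z_1 = (-1.005 + 0.173277) / (0.49) = -1.6974,   |z_1| = 1.6974.
  z_2 = (-1.005 - 0.173277) / (0.49) = -2.4046,   |z_2| = 2.4046.
Moduli of all roots: 1.6974, 2.4046.
All moduli strictly greater than 1? Yes.
Verdict: Invertible.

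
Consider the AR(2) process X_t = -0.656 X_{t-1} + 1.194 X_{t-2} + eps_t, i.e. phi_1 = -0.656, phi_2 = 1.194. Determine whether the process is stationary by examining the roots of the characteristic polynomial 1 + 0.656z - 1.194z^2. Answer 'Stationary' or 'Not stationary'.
\text{Not stationary}

The AR(p) characteristic polynomial is P(z) = 1 + 0.656z - 1.194z^2.
Stationarity requires all roots to lie outside the unit circle, i.e. |z| > 1 for every root.
Set 1 + (0.656) z + (-1.194) z^2 = 0, i.e. a z^2 + b z + c = 0 with a = -1.194, b = 0.656, c = 1.
Discriminant D = b^2 - 4ac = (0.656)^2 - 4*(-1.194)*1 = 0.430336 - (-4.776) = 5.206336.
D >= 0, so the roots are real: z = (-b +/- sqrt(D)) / (2a) = (-0.656 +/- 2.28174) / (-2.388).
  z_1 = (-0.656 + 2.28174) / (-2.388) = -0.6808,   |z_1| = 0.6808.
  z_2 = (-0.656 - 2.28174) / (-2.388) = 1.2302,   |z_2| = 1.2302.
Moduli of all roots: 0.6808, 1.2302.
All moduli strictly greater than 1? No.
Verdict: Not stationary.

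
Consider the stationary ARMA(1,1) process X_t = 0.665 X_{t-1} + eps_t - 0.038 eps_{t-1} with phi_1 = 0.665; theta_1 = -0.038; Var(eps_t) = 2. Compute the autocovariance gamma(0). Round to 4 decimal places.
\gamma(0) = 3.4096

Multiply the model equation by X_{t-k} and take expectations. With theta_0 = psi_0 = 1 and psi_j the MA(infinity) weights, this gives
  gamma(k) - sum_i phi_i gamma(k-i) = c_k,
  c_k = sigma^2 * sum_{j=k..q} theta_j psi_{j-k}   (c_k = 0 for k > q),
using gamma(-m) = gamma(m).
psi-weights needed (psi_j = theta_j + sum_i phi_i psi_{j-i}):
  psi_1 = theta_1 + phi_1 = -0.038 + (0.665) = 0.627
Right-hand sides:
  c_0 = sigma^2 (1 + theta_1 psi_1) = 2 * (1 + (-0.038)(0.627)) = 2 * 0.976174 = 1.952348
  c_1 = sigma^2 theta_1 = 2 * (-0.038) = -0.076
  c_2 = 0
Equations for k = 0 and k = 1 (AR order 1):
  gamma(0) = phi_1 gamma(1) + c_0
  gamma(1) = phi_1 gamma(0) + c_1
Substituting the second into the first: gamma(0) (1 - phi_1^2) = c_0 + phi_1 c_1, so
  gamma(0) = (c_0 + phi_1 c_1) / (1 - phi_1^2) = (1.952348 + (0.665)(-0.076)) / (1 - (0.665)^2) = 1.901808 / 0.557775 = 3.409633.
Therefore gamma(0) = 3.4096 (to 4 decimal places).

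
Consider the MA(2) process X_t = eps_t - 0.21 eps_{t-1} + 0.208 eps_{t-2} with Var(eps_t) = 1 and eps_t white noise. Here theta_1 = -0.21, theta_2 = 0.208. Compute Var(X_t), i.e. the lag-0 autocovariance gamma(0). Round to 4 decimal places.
\gamma(0) = 1.0874

For an MA(q) process X_t = eps_t + sum_i theta_i eps_{t-i} with
Var(eps_t) = sigma^2, the variance is
  gamma(0) = sigma^2 * (1 + sum_i theta_i^2).
  sum_i theta_i^2 = (-0.21)^2 + (0.208)^2 = 0.0441 + 0.043264 = 0.087364.
  gamma(0) = 1 * (1 + 0.087364) = 1 * 1.087364 = 1.087364, which rounds to 1.0874.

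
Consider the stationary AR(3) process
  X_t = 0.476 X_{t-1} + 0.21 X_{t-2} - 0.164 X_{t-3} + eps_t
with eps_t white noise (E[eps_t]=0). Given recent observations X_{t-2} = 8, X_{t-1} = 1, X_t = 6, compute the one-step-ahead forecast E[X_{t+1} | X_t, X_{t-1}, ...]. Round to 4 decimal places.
E[X_{t+1} \mid \mathcal F_t] = 1.7540

For an AR(p) model X_t = c + sum_i phi_i X_{t-i} + eps_t, the
one-step-ahead conditional mean is
  E[X_{t+1} | X_t, ...] = c + sum_i phi_i X_{t+1-i}.
Substitute known values:
  E[X_{t+1} | ...] = (0.476) * (6) + (0.21) * (1) + (-0.164) * (8)
                   = 1.7540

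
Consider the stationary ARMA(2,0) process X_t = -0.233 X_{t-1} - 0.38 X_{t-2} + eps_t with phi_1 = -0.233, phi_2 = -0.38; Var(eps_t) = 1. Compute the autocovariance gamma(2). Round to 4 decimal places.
\gamma(2) = -0.4098

Multiply the model equation by X_{t-k} and take expectations. With theta_0 = psi_0 = 1 and psi_j the MA(infinity) weights, this gives
  gamma(k) - sum_i phi_i gamma(k-i) = c_k,
  c_k = sigma^2 * sum_{j=k..q} theta_j psi_{j-k}   (c_k = 0 for k > q),
using gamma(-m) = gamma(m).
Pure AR (q = 0): c_0 = sigma^2 = 1, c_k = 0 for k >= 1.
Equations for k = 0, 1, 2 (AR order 2, c_2 = 0):
  (E0) gamma(0) = phi_1 gamma(1) + phi_2 gamma(2) + c_0
  (E1) gamma(1) = phi_1 gamma(0) + phi_2 gamma(1) + c_1
  (E2) gamma(2) = phi_1 gamma(1) + phi_2 gamma(0)
From (E1): gamma(1) = A gamma(0) + B with
  A = phi_1 / (1 - phi_2) = -0.233 / 1.38 = -0.168841,   B = c_1 / (1 - phi_2) = 0 / 1.38 = 0.
Insert (E2) into (E0): gamma(0) (1 - phi_2^2) = phi_1 (1 + phi_2) gamma(1) + c_0.
  phi_1 (1 + phi_2) = (-0.233)(0.62) = -0.14446,   1 - phi_2^2 = 0.8556.
Replace gamma(1) by A gamma(0) + B and collect gamma(0):
  gamma(0) [0.8556 - (-0.14446)(-0.168841)] = c_0 = 1
  gamma(0) * 0.831209 = 1
  gamma(0) = 1 / 0.831209 = 1.203066.
  gamma(1) = A gamma(0) = (-0.168841)(1.203066) = -0.203126.
  gamma(2) = phi_1 gamma(1) + phi_2 gamma(0) = (-0.233)(-0.203126) + (-0.38)(1.203066) = -0.409837.
Therefore gamma(2) = -0.4098 (to 4 decimal places).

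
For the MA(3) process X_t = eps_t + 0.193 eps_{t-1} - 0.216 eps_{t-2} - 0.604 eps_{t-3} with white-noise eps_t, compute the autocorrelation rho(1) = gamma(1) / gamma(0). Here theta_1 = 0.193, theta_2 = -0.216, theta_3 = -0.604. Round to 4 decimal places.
\rho(1) = 0.1945

For an MA(q) process with theta_0 = 1, the autocovariance is
  gamma(k) = sigma^2 * sum_{i=0..q-k} theta_i * theta_{i+k},
and rho(k) = gamma(k) / gamma(0). Sigma^2 cancels.
  numerator   = (1)*(0.193) + (0.193)*(-0.216) + (-0.216)*(-0.604) = 0.281776.
  denominator = (1)^2 + (0.193)^2 + (-0.216)^2 + (-0.604)^2 = 1.448721.
  rho(1) = 0.281776 / 1.448721 = 0.1945.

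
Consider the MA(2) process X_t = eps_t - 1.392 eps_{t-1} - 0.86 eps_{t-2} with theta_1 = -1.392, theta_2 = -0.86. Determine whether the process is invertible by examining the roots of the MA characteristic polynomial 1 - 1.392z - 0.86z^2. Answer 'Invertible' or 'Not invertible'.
\text{Not invertible}

The MA(q) characteristic polynomial is P(z) = 1 - 1.392z - 0.86z^2.
Invertibility requires all roots to lie outside the unit circle, i.e. |z| > 1 for every root.
Set 1 + (-1.392) z + (-0.86) z^2 = 0, i.e. a z^2 + b z + c = 0 with a = -0.86, b = -1.392, c = 1.
Discriminant D = b^2 - 4ac = (-1.392)^2 - 4*(-0.86)*1 = 1.937664 - (-3.44) = 5.377664.
D >= 0, so the roots are real: z = (-b +/- sqrt(D)) / (2a) = (1.392 +/- 2.318979) / (-1.72).
  z_1 = (1.392 + 2.318979) / (-1.72) = -2.1575,   |z_1| = 2.1575.
  z_2 = (1.392 - 2.318979) / (-1.72) = 0.5389,   |z_2| = 0.5389.
Moduli of all roots: 2.1575, 0.5389.
All moduli strictly greater than 1? No.
Verdict: Not invertible.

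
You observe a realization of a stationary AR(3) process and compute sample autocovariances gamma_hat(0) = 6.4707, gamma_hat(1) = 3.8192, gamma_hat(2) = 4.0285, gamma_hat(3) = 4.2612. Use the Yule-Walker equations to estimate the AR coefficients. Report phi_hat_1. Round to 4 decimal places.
\hat\phi_{1} = 0.1870

The Yule-Walker equations for an AR(p) process read, in matrix form,
  Gamma_p phi = r_p,   with   (Gamma_p)_{ij} = gamma(|i - j|),
                       (r_p)_i = gamma(i),   i,j = 1..p.
Substitute the sample gammas (Toeplitz matrix and right-hand side of size 3):
  Gamma_p = [[6.4707, 3.8192, 4.0285], [3.8192, 6.4707, 3.8192], [4.0285, 3.8192, 6.4707]]
  r_p     = [3.8192, 4.0285, 4.2612]
Written out (R1..R3):
  (R1) 6.4707 phi_1 + 3.8192 phi_2 + 4.0285 phi_3 = 3.8192
  (R2) 3.8192 phi_1 + 6.4707 phi_2 + 3.8192 phi_3 = 4.0285
  (R3) 4.0285 phi_1 + 3.8192 phi_2 + 6.4707 phi_3 = 4.2612
Gaussian elimination:
  R2 <- R2 - (3.8192/6.4707) R1 = R2 - (0.59023) R1:  4.216494 phi_2 + 1.441459 phi_3 = 1.774294
  R3 <- R3 - (4.0285/6.4707) R1 = R3 - (0.622576) R1:  1.441459 phi_2 + 3.962654 phi_3 = 1.883459
  R3 <- R3 - (1.441459/4.216494) R2 = R3 - (0.341862) R2:  3.469874 phi_3 = 1.276895
Back-substitution:
  phi_hat_3 = 1.276895 / 3.469874 = 0.367995
  phi_hat_2 = (1.774294 - (1.441459)(0.367995)) / 4.216494 = 0.294995
  phi_hat_1 = (3.8192 - (3.8192)(0.294995) - (4.0285)(0.367995)) / 6.4707 = 0.18701
So phi_hat = [0.1870, 0.2950, 0.3680].
Therefore phi_hat_1 = 0.1870.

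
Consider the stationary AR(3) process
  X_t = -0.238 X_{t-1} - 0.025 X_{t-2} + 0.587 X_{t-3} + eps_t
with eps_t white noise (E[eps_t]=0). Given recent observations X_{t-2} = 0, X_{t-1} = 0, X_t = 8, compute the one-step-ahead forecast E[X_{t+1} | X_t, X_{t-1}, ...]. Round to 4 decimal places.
E[X_{t+1} \mid \mathcal F_t] = -1.9040

For an AR(p) model X_t = c + sum_i phi_i X_{t-i} + eps_t, the
one-step-ahead conditional mean is
  E[X_{t+1} | X_t, ...] = c + sum_i phi_i X_{t+1-i}.
Substitute known values:
  E[X_{t+1} | ...] = (-0.238) * (8) + (-0.025) * (0) + (0.587) * (0)
                   = -1.9040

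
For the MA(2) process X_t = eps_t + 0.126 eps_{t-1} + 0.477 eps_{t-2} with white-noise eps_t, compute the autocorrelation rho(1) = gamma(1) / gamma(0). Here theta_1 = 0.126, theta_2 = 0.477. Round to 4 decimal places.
\rho(1) = 0.1497

For an MA(q) process with theta_0 = 1, the autocovariance is
  gamma(k) = sigma^2 * sum_{i=0..q-k} theta_i * theta_{i+k},
and rho(k) = gamma(k) / gamma(0). Sigma^2 cancels.
  numerator   = (1)*(0.126) + (0.126)*(0.477) = 0.186102.
  denominator = (1)^2 + (0.126)^2 + (0.477)^2 = 1.243405.
  rho(1) = 0.186102 / 1.243405 = 0.1497.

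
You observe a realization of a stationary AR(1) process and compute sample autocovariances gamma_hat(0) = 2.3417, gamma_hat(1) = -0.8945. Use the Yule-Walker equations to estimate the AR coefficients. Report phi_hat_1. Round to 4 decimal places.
\hat\phi_{1} = -0.3820

The Yule-Walker equations for an AR(p) process read, in matrix form,
  Gamma_p phi = r_p,   with   (Gamma_p)_{ij} = gamma(|i - j|),
                       (r_p)_i = gamma(i),   i,j = 1..p.
Substitute the sample gammas (Toeplitz matrix and right-hand side of size 1):
  Gamma_p = [[2.3417]]
  r_p     = [-0.8945]
With p = 1 this is the single equation gamma(0) phi_1 = gamma(1):
  phi_hat_1 = gamma(1) / gamma(0) = -0.8945 / 2.3417 = -0.3820.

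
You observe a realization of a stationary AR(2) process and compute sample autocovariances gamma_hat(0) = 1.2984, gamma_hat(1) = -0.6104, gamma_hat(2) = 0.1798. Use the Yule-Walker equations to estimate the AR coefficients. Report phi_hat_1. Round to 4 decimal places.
\hat\phi_{1} = -0.5199

The Yule-Walker equations for an AR(p) process read, in matrix form,
  Gamma_p phi = r_p,   with   (Gamma_p)_{ij} = gamma(|i - j|),
                       (r_p)_i = gamma(i),   i,j = 1..p.
Substitute the sample gammas (Toeplitz matrix and right-hand side of size 2):
  Gamma_p = [[1.2984, -0.6104], [-0.6104, 1.2984]]
  r_p     = [-0.6104, 0.1798]
Written out:
  1.2984 phi_1 - 0.6104 phi_2 = -0.6104
  -0.6104 phi_1 + 1.2984 phi_2 = 0.1798
Solve by Cramer's rule:
  det = gamma(0)^2 - gamma(1)^2 = (1.2984)^2 - (-0.6104)^2 = 1.68584256 - 0.37258816 = 1.3132544
  phi_hat_1 = [gamma(1) gamma(0) - gamma(1) gamma(2)] / det = [(-0.6104)(1.2984) - (-0.6104)(0.1798)] / 1.3132544 = -0.68279344 / 1.3132544 = -0.5199
  phi_hat_2 = [gamma(0) gamma(2) - gamma(1)^2] / det = [(1.2984)(0.1798) - (-0.6104)^2] / 1.3132544 = -0.13913584 / 1.3132544 = -0.1059
So phi_hat = [-0.5199, -0.1059].
Therefore phi_hat_1 = -0.5199.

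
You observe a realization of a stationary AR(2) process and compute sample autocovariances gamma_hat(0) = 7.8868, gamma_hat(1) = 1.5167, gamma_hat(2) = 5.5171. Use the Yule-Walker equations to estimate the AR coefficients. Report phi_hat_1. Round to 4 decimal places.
\hat\phi_{1} = 0.0600

The Yule-Walker equations for an AR(p) process read, in matrix form,
  Gamma_p phi = r_p,   with   (Gamma_p)_{ij} = gamma(|i - j|),
                       (r_p)_i = gamma(i),   i,j = 1..p.
Substitute the sample gammas (Toeplitz matrix and right-hand side of size 2):
  Gamma_p = [[7.8868, 1.5167], [1.5167, 7.8868]]
  r_p     = [1.5167, 5.5171]
Written out:
  7.8868 phi_1 + 1.5167 phi_2 = 1.5167
  1.5167 phi_1 + 7.8868 phi_2 = 5.5171
Solve by Cramer's rule:
  det = gamma(0)^2 - gamma(1)^2 = (7.8868)^2 - (1.5167)^2 = 62.20161424 - 2.30037889 = 59.90123535
  phi_hat_1 = [gamma(1) gamma(0) - gamma(1) gamma(2)] / det = [(1.5167)(7.8868) - (1.5167)(5.5171)] / 59.90123535 = 3.59412399 / 59.90123535 = 0.06
  phi_hat_2 = [gamma(0) gamma(2) - gamma(1)^2] / det = [(7.8868)(5.5171) - (1.5167)^2] / 59.90123535 = 41.21188539 / 59.90123535 = 0.688
So phi_hat = [0.0600, 0.6880].
Therefore phi_hat_1 = 0.0600.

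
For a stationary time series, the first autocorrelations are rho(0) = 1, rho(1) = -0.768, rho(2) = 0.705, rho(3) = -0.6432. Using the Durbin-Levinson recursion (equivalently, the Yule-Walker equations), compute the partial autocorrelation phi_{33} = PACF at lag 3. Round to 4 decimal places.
\phi_{33} = -0.1010

The PACF at lag k is phi_{kk}, the last component of the solution
to the Yule-Walker system G_k phi = r_k where
  (G_k)_{ij} = rho(|i - j|), (r_k)_i = rho(i), i,j = 1..k.
Equivalently, Durbin-Levinson gives phi_{kk} iteratively:
  phi_{11} = rho(1)
  phi_{kk} = [rho(k) - sum_{j=1..k-1} phi_{k-1,j} rho(k-j)]
            / [1 - sum_{j=1..k-1} phi_{k-1,j} rho(j)],
  phi_{k,j} = phi_{k-1,j} - phi_{kk} phi_{k-1,k-j},  j = 1..k-1.
Step k = 1:
  phi_11 = rho(1) = -0.768.
Step k = 2:
  phi_22 = [rho(2) - phi_11 rho(1)] / [1 - phi_11 rho(1)] = [0.705 - (-0.768)(-0.768)] / [1 - (-0.768)(-0.768)]
         = 0.115176 / 0.410176 = 0.280797.
  Update: phi_21 = phi_11 - phi_22 phi_11 = -0.768 - (0.280797)(-0.768) = -0.552348.
Step k = 3:
  phi_33 = [rho(3) - phi_21 rho(2) - phi_22 rho(1)] / [1 - phi_21 rho(1) - phi_22 rho(2)]
    numerator   = -0.6432 - (-0.552348)(0.705) - (0.280797)(-0.768) = -0.03814274
    denominator = 1 - (-0.552348)(-0.768) - (0.280797)(0.705) = 0.37783498
  phi_33 = -0.03814274 / 0.37783498 = -0.101.
Therefore phi_{33} = -0.1010.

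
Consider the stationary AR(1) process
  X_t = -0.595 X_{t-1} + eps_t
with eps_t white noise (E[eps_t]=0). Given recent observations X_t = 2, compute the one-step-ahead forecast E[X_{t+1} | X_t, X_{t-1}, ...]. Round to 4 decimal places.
E[X_{t+1} \mid \mathcal F_t] = -1.1900

For an AR(p) model X_t = c + sum_i phi_i X_{t-i} + eps_t, the
one-step-ahead conditional mean is
  E[X_{t+1} | X_t, ...] = c + sum_i phi_i X_{t+1-i}.
Substitute known values:
  E[X_{t+1} | ...] = (-0.595) * (2)
                   = -1.1900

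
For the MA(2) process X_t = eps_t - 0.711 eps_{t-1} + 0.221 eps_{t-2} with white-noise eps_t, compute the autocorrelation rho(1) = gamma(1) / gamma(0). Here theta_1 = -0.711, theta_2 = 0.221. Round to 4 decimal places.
\rho(1) = -0.5585

For an MA(q) process with theta_0 = 1, the autocovariance is
  gamma(k) = sigma^2 * sum_{i=0..q-k} theta_i * theta_{i+k},
and rho(k) = gamma(k) / gamma(0). Sigma^2 cancels.
  numerator   = (1)*(-0.711) + (-0.711)*(0.221) = -0.868131.
  denominator = (1)^2 + (-0.711)^2 + (0.221)^2 = 1.554362.
  rho(1) = -0.868131 / 1.554362 = -0.5585.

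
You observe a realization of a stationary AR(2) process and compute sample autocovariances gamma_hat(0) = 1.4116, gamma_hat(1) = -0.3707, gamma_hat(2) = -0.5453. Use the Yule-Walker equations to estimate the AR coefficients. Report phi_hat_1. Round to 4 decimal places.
\hat\phi_{1} = -0.3910

The Yule-Walker equations for an AR(p) process read, in matrix form,
  Gamma_p phi = r_p,   with   (Gamma_p)_{ij} = gamma(|i - j|),
                       (r_p)_i = gamma(i),   i,j = 1..p.
Substitute the sample gammas (Toeplitz matrix and right-hand side of size 2):
  Gamma_p = [[1.4116, -0.3707], [-0.3707, 1.4116]]
  r_p     = [-0.3707, -0.5453]
Written out:
  1.4116 phi_1 - 0.3707 phi_2 = -0.3707
  -0.3707 phi_1 + 1.4116 phi_2 = -0.5453
Solve by Cramer's rule:
  det = gamma(0)^2 - gamma(1)^2 = (1.4116)^2 - (-0.3707)^2 = 1.99261456 - 0.13741849 = 1.85519607
  phi_hat_1 = [gamma(1) gamma(0) - gamma(1) gamma(2)] / det = [(-0.3707)(1.4116) - (-0.3707)(-0.5453)] / 1.85519607 = -0.72542283 / 1.85519607 = -0.391
  phi_hat_2 = [gamma(0) gamma(2) - gamma(1)^2] / det = [(1.4116)(-0.5453) - (-0.3707)^2] / 1.85519607 = -0.90716397 / 1.85519607 = -0.489
So phi_hat = [-0.3910, -0.4890].
Therefore phi_hat_1 = -0.3910.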